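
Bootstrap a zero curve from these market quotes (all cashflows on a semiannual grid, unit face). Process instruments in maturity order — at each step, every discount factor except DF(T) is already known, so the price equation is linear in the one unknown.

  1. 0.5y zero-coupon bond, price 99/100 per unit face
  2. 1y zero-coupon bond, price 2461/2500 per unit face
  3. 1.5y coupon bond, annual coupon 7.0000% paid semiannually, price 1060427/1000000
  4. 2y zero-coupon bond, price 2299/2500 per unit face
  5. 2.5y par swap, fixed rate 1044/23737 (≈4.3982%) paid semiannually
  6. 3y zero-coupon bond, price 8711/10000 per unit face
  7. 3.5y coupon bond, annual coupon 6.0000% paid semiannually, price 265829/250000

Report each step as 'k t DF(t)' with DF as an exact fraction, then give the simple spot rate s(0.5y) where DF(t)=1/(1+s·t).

1 1/2 99/100
2 1 2461/2500
3 3/2 4789/5000
4 2 2299/2500
5 5/2 2239/2500
6 3 8711/10000
7 7/2 8687/10000
s(0.5y) = (1/(99/100) − 1)/(1/2) = 2/99 ≈ 2.0202%

step 1 [0.5y] zero: DF = P = 99/100 ≈ 0.990000
step 2 [1y] zero: DF = P = 2461/2500 ≈ 0.984400
step 3 [1.5y] bond c/2=7/200: DF=(1060427/1000000 − 7/200·(0.990000+0.984400))/(1+7/200) = 4789/5000 ≈ 0.957800
step 4 [2y] zero: DF = P = 2299/2500 ≈ 0.919600
step 5 [2.5y] swap r/2=522/23737: DF=(1 − 522/23737·(0.990000+0.984400+0.957800+0.919600))/(1+522/23737) = 2239/2500 ≈ 0.895600
step 6 [3y] zero: DF = P = 8711/10000 ≈ 0.871100
step 7 [3.5y] bond c/2=3/100: DF=(265829/250000 − 3/100·(0.990000+0.984400+0.957800+0.919600+0.895600+0.871100))/(1+3/100) = 8687/10000 ≈ 0.868700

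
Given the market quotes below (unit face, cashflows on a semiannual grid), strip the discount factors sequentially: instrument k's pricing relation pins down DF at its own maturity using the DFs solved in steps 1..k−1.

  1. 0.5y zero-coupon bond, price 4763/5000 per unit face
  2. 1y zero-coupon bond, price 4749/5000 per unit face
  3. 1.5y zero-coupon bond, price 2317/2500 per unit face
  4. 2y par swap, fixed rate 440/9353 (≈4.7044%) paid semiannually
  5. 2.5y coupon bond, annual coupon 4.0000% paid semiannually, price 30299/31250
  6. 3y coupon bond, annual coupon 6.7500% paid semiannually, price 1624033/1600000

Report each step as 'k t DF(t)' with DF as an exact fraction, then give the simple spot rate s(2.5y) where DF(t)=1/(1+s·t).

step 1 [0.5y] zero: DF = P = 4763/5000 ≈ 0.952600
step 2 [1y] zero: DF = P = 4749/5000 ≈ 0.949800
step 3 [1.5y] zero: DF = P = 2317/2500 ≈ 0.926800
step 4 [2y] swap r/2=220/9353: DF=(1 − 220/9353·(0.952600+0.949800+0.926800))/(1+220/9353) = 114/125 ≈ 0.912000
step 5 [2.5y] bond c/2=1/50: DF=(30299/31250 − 1/50·(0.952600+0.949800+0.926800+0.912000))/(1+1/50) = 2193/2500 ≈ 0.877200
step 6 [3y] bond c/2=27/800: DF=(1624033/1600000 − 27/800·(0.952600+0.949800+0.926800+0.912000+0.877200))/(1+27/800) = 8311/10000 ≈ 0.831100

1 1/2 4763/5000
2 1 4749/5000
3 3/2 2317/2500
4 2 114/125
5 5/2 2193/2500
6 3 8311/10000
s(2.5y) = (1/(2193/2500) − 1)/(5/2) = 614/10965 ≈ 5.5996%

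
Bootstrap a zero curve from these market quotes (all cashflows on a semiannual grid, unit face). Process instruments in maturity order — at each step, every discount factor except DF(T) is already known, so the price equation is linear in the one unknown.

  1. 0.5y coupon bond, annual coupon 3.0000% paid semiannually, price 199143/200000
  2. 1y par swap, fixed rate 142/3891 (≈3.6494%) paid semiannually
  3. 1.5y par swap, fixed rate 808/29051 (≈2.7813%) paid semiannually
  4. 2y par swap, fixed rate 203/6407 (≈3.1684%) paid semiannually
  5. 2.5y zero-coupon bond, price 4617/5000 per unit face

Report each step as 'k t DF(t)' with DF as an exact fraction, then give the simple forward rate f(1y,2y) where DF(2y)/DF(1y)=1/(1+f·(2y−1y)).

step 1 [0.5y] bond c/2=3/200: DF=(199143/200000 − 3/200·(0))/(1+3/200) = 981/1000 ≈ 0.981000
step 2 [1y] swap r/2=71/3891: DF=(1 − 71/3891·(0.981000))/(1+71/3891) = 1929/2000 ≈ 0.964500
step 3 [1.5y] swap r/2=404/29051: DF=(1 − 404/29051·(0.981000+0.964500))/(1+404/29051) = 2399/2500 ≈ 0.959600
step 4 [2y] swap r/2=203/12814: DF=(1 − 203/12814·(0.981000+0.964500+0.959600))/(1+203/12814) = 9391/10000 ≈ 0.939100
step 5 [2.5y] zero: DF = P = 4617/5000 ≈ 0.923400

1 1/2 981/1000
2 1 1929/2000
3 3/2 2399/2500
4 2 9391/10000
5 5/2 4617/5000
f(1y,2y) = ((1929/2000)/(9391/10000) − 1)/(1) = 254/9391 ≈ 2.7047%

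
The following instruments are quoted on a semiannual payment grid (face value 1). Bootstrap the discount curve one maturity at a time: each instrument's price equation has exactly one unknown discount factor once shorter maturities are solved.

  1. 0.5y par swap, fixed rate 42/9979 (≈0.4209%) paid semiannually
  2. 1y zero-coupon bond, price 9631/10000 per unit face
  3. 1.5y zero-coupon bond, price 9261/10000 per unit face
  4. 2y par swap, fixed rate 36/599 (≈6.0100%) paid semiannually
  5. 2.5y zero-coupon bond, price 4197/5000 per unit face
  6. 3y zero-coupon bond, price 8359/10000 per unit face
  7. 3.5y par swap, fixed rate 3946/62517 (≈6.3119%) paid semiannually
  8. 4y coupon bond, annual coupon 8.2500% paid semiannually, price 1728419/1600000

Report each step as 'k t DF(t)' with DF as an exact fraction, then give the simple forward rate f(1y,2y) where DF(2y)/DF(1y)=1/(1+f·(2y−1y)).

step 1 [0.5y] swap r/2=21/9979: DF=(1 − 21/9979·(0))/(1+21/9979) = 9979/10000 ≈ 0.997900
step 2 [1y] zero: DF = P = 9631/10000 ≈ 0.963100
step 3 [1.5y] zero: DF = P = 9261/10000 ≈ 0.926100
step 4 [2y] swap r/2=18/599: DF=(1 − 18/599·(0.997900+0.963100+0.926100))/(1+18/599) = 4433/5000 ≈ 0.886600
step 5 [2.5y] zero: DF = P = 4197/5000 ≈ 0.839400
step 6 [3y] zero: DF = P = 8359/10000 ≈ 0.835900
step 7 [3.5y] swap r/2=1973/62517: DF=(1 − 1973/62517·(0.997900+0.963100+0.926100+0.886600+0.839400+0.835900))/(1+1973/62517) = 8027/10000 ≈ 0.802700
step 8 [4y] bond c/2=33/800: DF=(1728419/1600000 − 33/800·(0.997900+0.963100+0.926100+0.886600+0.839400+0.835900+0.802700))/(1+33/800) = 3949/5000 ≈ 0.789800

1 1/2 9979/10000
2 1 9631/10000
3 3/2 9261/10000
4 2 4433/5000
5 5/2 4197/5000
6 3 8359/10000
7 7/2 8027/10000
8 4 3949/5000
f(1y,2y) = ((9631/10000)/(4433/5000) − 1)/(1) = 765/8866 ≈ 8.6285%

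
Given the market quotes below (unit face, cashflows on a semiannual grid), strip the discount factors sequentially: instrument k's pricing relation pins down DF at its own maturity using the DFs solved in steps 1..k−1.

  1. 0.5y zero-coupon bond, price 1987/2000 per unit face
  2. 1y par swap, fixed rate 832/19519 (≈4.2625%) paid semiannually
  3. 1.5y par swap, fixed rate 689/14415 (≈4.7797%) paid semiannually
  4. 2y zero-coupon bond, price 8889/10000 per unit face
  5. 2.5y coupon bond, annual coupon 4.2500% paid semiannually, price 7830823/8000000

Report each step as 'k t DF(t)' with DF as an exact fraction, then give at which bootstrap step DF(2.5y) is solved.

1 1/2 1987/2000
2 1 599/625
3 3/2 9311/10000
4 2 8889/10000
5 5/2 22/25
DF(2.5y) is solved at step 5

step 1 [0.5y] zero: DF = P = 1987/2000 ≈ 0.993500
step 2 [1y] swap r/2=416/19519: DF=(1 − 416/19519·(0.993500))/(1+416/19519) = 599/625 ≈ 0.958400
step 3 [1.5y] swap r/2=689/28830: DF=(1 − 689/28830·(0.993500+0.958400))/(1+689/28830) = 9311/10000 ≈ 0.931100
step 4 [2y] zero: DF = P = 8889/10000 ≈ 0.888900
step 5 [2.5y] bond c/2=17/800: DF=(7830823/8000000 − 17/800·(0.993500+0.958400+0.931100+0.888900))/(1+17/800) = 22/25 ≈ 0.880000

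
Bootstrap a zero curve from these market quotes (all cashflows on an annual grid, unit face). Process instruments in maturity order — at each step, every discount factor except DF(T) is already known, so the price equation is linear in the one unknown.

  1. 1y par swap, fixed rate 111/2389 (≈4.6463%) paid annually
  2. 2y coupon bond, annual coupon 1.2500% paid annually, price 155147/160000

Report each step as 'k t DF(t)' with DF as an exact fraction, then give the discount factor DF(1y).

1 1 2389/2500
2 2 9459/10000
DF(1y) = 2389/2500 ≈ 0.955600

step 1 [1y] swap r/1=111/2389: DF=(1 − 111/2389·(0))/(1+111/2389) = 2389/2500 ≈ 0.955600
step 2 [2y] bond c/1=1/80: DF=(155147/160000 − 1/80·(0.955600))/(1+1/80) = 9459/10000 ≈ 0.945900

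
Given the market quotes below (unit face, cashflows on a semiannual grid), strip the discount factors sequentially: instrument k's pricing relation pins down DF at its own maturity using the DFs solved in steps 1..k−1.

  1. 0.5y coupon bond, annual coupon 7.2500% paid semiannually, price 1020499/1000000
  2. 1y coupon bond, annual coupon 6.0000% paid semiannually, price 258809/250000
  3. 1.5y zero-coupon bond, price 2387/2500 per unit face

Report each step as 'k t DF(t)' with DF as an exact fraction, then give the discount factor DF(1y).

1 1/2 1231/1250
2 1 2441/2500
3 3/2 2387/2500
DF(1y) = 2441/2500 ≈ 0.976400

step 1 [0.5y] bond c/2=29/800: DF=(1020499/1000000 − 29/800·(0))/(1+29/800) = 1231/1250 ≈ 0.984800
step 2 [1y] bond c/2=3/100: DF=(258809/250000 − 3/100·(0.984800))/(1+3/100) = 2441/2500 ≈ 0.976400
step 3 [1.5y] zero: DF = P = 2387/2500 ≈ 0.954800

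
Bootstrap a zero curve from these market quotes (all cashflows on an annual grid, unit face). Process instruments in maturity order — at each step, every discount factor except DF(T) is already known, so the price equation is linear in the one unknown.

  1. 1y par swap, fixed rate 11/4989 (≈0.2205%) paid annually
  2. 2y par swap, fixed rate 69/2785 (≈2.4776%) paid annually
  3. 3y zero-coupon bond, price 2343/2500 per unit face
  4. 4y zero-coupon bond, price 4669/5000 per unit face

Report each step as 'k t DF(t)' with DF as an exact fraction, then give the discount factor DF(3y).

step 1 [1y] swap r/1=11/4989: DF=(1 − 11/4989·(0))/(1+11/4989) = 4989/5000 ≈ 0.997800
step 2 [2y] swap r/1=69/2785: DF=(1 − 69/2785·(0.997800))/(1+69/2785) = 9517/10000 ≈ 0.951700
step 3 [3y] zero: DF = P = 2343/2500 ≈ 0.937200
step 4 [4y] zero: DF = P = 4669/5000 ≈ 0.933800

1 1 4989/5000
2 2 9517/10000
3 3 2343/2500
4 4 4669/5000
DF(3y) = 2343/2500 ≈ 0.937200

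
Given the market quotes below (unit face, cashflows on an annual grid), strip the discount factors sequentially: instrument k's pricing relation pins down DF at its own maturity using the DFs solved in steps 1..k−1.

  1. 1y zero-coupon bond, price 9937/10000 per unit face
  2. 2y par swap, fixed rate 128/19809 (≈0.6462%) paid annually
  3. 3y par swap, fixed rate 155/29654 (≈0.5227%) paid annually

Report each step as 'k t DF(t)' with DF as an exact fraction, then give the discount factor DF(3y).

step 1 [1y] zero: DF = P = 9937/10000 ≈ 0.993700
step 2 [2y] swap r/1=128/19809: DF=(1 − 128/19809·(0.993700))/(1+128/19809) = 617/625 ≈ 0.987200
step 3 [3y] swap r/1=155/29654: DF=(1 − 155/29654·(0.993700+0.987200))/(1+155/29654) = 1969/2000 ≈ 0.984500

1 1 9937/10000
2 2 617/625
3 3 1969/2000
DF(3y) = 1969/2000 ≈ 0.984500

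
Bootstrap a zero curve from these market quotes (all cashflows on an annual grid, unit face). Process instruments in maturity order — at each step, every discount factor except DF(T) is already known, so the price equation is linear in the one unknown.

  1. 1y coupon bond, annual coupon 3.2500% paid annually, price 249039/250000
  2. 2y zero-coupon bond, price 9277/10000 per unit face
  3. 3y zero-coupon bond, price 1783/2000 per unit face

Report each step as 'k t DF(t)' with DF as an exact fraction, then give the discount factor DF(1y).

1 1 603/625
2 2 9277/10000
3 3 1783/2000
DF(1y) = 603/625 ≈ 0.964800

step 1 [1y] bond c/1=13/400: DF=(249039/250000 − 13/400·(0))/(1+13/400) = 603/625 ≈ 0.964800
step 2 [2y] zero: DF = P = 9277/10000 ≈ 0.927700
step 3 [3y] zero: DF = P = 1783/2000 ≈ 0.891500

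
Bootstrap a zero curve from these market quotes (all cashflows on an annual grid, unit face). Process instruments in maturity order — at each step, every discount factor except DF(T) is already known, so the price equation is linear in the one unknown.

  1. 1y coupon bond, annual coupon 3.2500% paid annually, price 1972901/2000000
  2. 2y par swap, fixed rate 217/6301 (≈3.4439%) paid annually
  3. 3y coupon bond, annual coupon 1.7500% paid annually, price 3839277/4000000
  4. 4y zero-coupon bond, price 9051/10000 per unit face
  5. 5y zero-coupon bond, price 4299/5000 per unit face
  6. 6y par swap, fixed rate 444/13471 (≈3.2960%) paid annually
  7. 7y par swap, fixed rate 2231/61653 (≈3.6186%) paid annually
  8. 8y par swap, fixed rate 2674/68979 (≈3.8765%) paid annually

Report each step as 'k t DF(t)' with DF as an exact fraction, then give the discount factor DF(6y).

step 1 [1y] bond c/1=13/400: DF=(1972901/2000000 − 13/400·(0))/(1+13/400) = 4777/5000 ≈ 0.955400
step 2 [2y] swap r/1=217/6301: DF=(1 − 217/6301·(0.955400))/(1+217/6301) = 9349/10000 ≈ 0.934900
step 3 [3y] bond c/1=7/400: DF=(3839277/4000000 − 7/400·(0.955400+0.934900))/(1+7/400) = 2277/2500 ≈ 0.910800
step 4 [4y] zero: DF = P = 9051/10000 ≈ 0.905100
step 5 [5y] zero: DF = P = 4299/5000 ≈ 0.859800
step 6 [6y] swap r/1=444/13471: DF=(1 − 444/13471·(0.955400+0.934900+0.910800+0.905100+0.859800))/(1+444/13471) = 514/625 ≈ 0.822400
step 7 [7y] swap r/1=2231/61653: DF=(1 − 2231/61653·(0.955400+0.934900+0.910800+0.905100+0.859800+0.822400))/(1+2231/61653) = 7769/10000 ≈ 0.776900
step 8 [8y] swap r/1=2674/68979: DF=(1 − 2674/68979·(0.955400+0.934900+0.910800+0.905100+0.859800+0.822400+0.776900))/(1+2674/68979) = 3663/5000 ≈ 0.732600

1 1 4777/5000
2 2 9349/10000
3 3 2277/2500
4 4 9051/10000
5 5 4299/5000
6 6 514/625
7 7 7769/10000
8 8 3663/5000
DF(6y) = 514/625 ≈ 0.822400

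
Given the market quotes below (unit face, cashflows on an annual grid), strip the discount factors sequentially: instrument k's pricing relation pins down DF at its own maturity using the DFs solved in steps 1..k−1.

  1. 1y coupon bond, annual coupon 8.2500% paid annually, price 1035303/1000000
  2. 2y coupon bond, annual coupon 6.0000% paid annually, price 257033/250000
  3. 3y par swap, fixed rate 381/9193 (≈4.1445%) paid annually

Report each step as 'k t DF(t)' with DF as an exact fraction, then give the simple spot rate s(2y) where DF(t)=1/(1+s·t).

step 1 [1y] bond c/1=33/400: DF=(1035303/1000000 − 33/400·(0))/(1+33/400) = 2391/2500 ≈ 0.956400
step 2 [2y] bond c/1=3/50: DF=(257033/250000 − 3/50·(0.956400))/(1+3/50) = 4579/5000 ≈ 0.915800
step 3 [3y] swap r/1=381/9193: DF=(1 − 381/9193·(0.956400+0.915800))/(1+381/9193) = 8857/10000 ≈ 0.885700

1 1 2391/2500
2 2 4579/5000
3 3 8857/10000
s(2y) = (1/(4579/5000) − 1)/(2) = 421/9158 ≈ 4.5971%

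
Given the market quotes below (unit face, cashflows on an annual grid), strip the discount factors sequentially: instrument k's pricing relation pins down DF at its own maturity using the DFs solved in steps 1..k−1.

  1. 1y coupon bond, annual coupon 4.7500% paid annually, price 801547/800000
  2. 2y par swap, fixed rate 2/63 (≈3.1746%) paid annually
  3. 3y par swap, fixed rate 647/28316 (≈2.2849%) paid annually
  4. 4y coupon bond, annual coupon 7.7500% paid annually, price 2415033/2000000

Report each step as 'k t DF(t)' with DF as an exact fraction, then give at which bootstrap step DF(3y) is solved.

step 1 [1y] bond c/1=19/400: DF=(801547/800000 − 19/400·(0))/(1+19/400) = 1913/2000 ≈ 0.956500
step 2 [2y] swap r/1=2/63: DF=(1 − 2/63·(0.956500))/(1+2/63) = 4699/5000 ≈ 0.939800
step 3 [3y] swap r/1=647/28316: DF=(1 − 647/28316·(0.956500+0.939800))/(1+647/28316) = 9353/10000 ≈ 0.935300
step 4 [4y] bond c/1=31/400: DF=(2415033/2000000 − 31/400·(0.956500+0.939800+0.935300))/(1+31/400) = 917/1000 ≈ 0.917000

1 1 1913/2000
2 2 4699/5000
3 3 9353/10000
4 4 917/1000
DF(3y) is solved at step 3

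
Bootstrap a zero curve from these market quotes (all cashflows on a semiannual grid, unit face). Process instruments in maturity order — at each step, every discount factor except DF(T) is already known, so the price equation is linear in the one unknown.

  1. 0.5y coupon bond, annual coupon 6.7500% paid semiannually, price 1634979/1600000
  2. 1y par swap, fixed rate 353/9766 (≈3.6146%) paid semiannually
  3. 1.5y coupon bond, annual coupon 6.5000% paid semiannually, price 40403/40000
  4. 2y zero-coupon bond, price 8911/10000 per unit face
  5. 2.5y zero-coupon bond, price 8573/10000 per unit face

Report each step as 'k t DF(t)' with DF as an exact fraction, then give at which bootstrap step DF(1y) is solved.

1 1/2 1977/2000
2 1 9647/10000
3 3/2 573/625
4 2 8911/10000
5 5/2 8573/10000
DF(1y) is solved at step 2

step 1 [0.5y] bond c/2=27/800: DF=(1634979/1600000 − 27/800·(0))/(1+27/800) = 1977/2000 ≈ 0.988500
step 2 [1y] swap r/2=353/19532: DF=(1 − 353/19532·(0.988500))/(1+353/19532) = 9647/10000 ≈ 0.964700
step 3 [1.5y] bond c/2=13/400: DF=(40403/40000 − 13/400·(0.988500+0.964700))/(1+13/400) = 573/625 ≈ 0.916800
step 4 [2y] zero: DF = P = 8911/10000 ≈ 0.891100
step 5 [2.5y] zero: DF = P = 8573/10000 ≈ 0.857300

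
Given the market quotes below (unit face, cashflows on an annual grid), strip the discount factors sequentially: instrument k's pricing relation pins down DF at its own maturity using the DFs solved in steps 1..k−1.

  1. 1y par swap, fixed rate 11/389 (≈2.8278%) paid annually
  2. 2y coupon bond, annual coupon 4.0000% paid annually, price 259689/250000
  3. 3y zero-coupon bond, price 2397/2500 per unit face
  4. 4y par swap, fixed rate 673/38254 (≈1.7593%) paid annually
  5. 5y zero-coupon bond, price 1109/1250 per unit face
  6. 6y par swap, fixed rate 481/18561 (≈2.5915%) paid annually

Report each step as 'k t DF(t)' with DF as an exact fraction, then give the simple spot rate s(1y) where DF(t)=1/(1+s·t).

step 1 [1y] swap r/1=11/389: DF=(1 − 11/389·(0))/(1+11/389) = 389/400 ≈ 0.972500
step 2 [2y] bond c/1=1/25: DF=(259689/250000 − 1/25·(0.972500))/(1+1/25) = 4807/5000 ≈ 0.961400
step 3 [3y] zero: DF = P = 2397/2500 ≈ 0.958800
step 4 [4y] swap r/1=673/38254: DF=(1 − 673/38254·(0.972500+0.961400+0.958800))/(1+673/38254) = 9327/10000 ≈ 0.932700
step 5 [5y] zero: DF = P = 1109/1250 ≈ 0.887200
step 6 [6y] swap r/1=481/18561: DF=(1 − 481/18561·(0.972500+0.961400+0.958800+0.932700+0.887200))/(1+481/18561) = 8557/10000 ≈ 0.855700

1 1 389/400
2 2 4807/5000
3 3 2397/2500
4 4 9327/10000
5 5 1109/1250
6 6 8557/10000
s(1y) = (1/(389/400) − 1)/(1) = 11/389 ≈ 2.8278%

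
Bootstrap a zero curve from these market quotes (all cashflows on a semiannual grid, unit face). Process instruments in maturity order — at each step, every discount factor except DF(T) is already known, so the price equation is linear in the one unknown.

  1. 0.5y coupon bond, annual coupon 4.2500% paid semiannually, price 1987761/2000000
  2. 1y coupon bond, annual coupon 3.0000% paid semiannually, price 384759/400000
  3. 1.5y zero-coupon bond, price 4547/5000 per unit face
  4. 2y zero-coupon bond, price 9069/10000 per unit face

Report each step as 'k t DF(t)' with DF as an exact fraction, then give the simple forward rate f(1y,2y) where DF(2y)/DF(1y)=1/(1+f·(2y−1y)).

1 1/2 2433/2500
2 1 9333/10000
3 3/2 4547/5000
4 2 9069/10000
f(1y,2y) = ((9333/10000)/(9069/10000) − 1)/(1) = 88/3023 ≈ 2.9110%

step 1 [0.5y] bond c/2=17/800: DF=(1987761/2000000 − 17/800·(0))/(1+17/800) = 2433/2500 ≈ 0.973200
step 2 [1y] bond c/2=3/200: DF=(384759/400000 − 3/200·(0.973200))/(1+3/200) = 9333/10000 ≈ 0.933300
step 3 [1.5y] zero: DF = P = 4547/5000 ≈ 0.909400
step 4 [2y] zero: DF = P = 9069/10000 ≈ 0.906900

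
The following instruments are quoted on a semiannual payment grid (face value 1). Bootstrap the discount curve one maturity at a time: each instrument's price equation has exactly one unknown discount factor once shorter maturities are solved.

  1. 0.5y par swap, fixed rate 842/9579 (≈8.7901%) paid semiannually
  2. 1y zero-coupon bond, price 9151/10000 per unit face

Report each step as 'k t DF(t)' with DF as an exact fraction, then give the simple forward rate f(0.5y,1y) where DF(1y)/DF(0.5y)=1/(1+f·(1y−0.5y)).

1 1/2 9579/10000
2 1 9151/10000
f(0.5y,1y) = ((9579/10000)/(9151/10000) − 1)/(1/2) = 856/9151 ≈ 9.3542%

step 1 [0.5y] swap r/2=421/9579: DF=(1 − 421/9579·(0))/(1+421/9579) = 9579/10000 ≈ 0.957900
step 2 [1y] zero: DF = P = 9151/10000 ≈ 0.915100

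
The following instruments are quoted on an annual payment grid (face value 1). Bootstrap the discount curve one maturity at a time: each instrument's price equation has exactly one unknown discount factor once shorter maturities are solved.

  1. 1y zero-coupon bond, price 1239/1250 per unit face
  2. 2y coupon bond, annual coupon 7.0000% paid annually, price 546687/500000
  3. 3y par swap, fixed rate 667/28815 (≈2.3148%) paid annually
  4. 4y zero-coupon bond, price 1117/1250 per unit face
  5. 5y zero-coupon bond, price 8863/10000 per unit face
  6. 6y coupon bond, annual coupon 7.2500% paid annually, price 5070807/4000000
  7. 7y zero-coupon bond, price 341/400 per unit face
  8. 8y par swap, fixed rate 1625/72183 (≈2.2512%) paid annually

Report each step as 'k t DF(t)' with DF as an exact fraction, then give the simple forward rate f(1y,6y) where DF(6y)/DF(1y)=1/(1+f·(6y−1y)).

step 1 [1y] zero: DF = P = 1239/1250 ≈ 0.991200
step 2 [2y] bond c/1=7/100: DF=(546687/500000 − 7/100·(0.991200))/(1+7/100) = 957/1000 ≈ 0.957000
step 3 [3y] swap r/1=667/28815: DF=(1 − 667/28815·(0.991200+0.957000))/(1+667/28815) = 9333/10000 ≈ 0.933300
step 4 [4y] zero: DF = P = 1117/1250 ≈ 0.893600
step 5 [5y] zero: DF = P = 8863/10000 ≈ 0.886300
step 6 [6y] bond c/1=29/400: DF=(5070807/4000000 − 29/400·(0.991200+0.957000+0.933300+0.893600+0.886300))/(1+29/400) = 8669/10000 ≈ 0.866900
step 7 [7y] zero: DF = P = 341/400 ≈ 0.852500
step 8 [8y] swap r/1=1625/72183: DF=(1 − 1625/72183·(0.991200+0.957000+0.933300+0.893600+0.886300+0.866900+0.852500))/(1+1625/72183) = 67/80 ≈ 0.837500

1 1 1239/1250
2 2 957/1000
3 3 9333/10000
4 4 1117/1250
5 5 8863/10000
6 6 8669/10000
7 7 341/400
8 8 67/80
f(1y,6y) = ((1239/1250)/(8669/10000) − 1)/(5) = 1243/43345 ≈ 2.8677%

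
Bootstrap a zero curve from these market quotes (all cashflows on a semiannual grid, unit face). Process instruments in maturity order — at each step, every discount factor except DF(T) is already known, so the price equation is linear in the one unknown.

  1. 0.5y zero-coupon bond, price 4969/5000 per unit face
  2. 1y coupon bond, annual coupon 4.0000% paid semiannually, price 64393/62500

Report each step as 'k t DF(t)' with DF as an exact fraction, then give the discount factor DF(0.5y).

step 1 [0.5y] zero: DF = P = 4969/5000 ≈ 0.993800
step 2 [1y] bond c/2=1/50: DF=(64393/62500 − 1/50·(0.993800))/(1+1/50) = 4953/5000 ≈ 0.990600

1 1/2 4969/5000
2 1 4953/5000
DF(0.5y) = 4969/5000 ≈ 0.993800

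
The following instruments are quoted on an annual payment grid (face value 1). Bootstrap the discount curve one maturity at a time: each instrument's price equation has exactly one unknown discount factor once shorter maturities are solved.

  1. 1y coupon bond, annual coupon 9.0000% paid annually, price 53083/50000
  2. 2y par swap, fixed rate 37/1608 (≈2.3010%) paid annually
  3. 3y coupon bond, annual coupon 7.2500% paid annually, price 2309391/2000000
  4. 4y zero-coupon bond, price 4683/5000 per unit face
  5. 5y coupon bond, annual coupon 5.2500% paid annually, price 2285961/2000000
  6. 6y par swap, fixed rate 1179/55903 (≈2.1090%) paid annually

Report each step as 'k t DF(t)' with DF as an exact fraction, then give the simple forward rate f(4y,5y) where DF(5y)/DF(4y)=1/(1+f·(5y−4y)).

step 1 [1y] bond c/1=9/100: DF=(53083/50000 − 9/100·(0))/(1+9/100) = 487/500 ≈ 0.974000
step 2 [2y] swap r/1=37/1608: DF=(1 − 37/1608·(0.974000))/(1+37/1608) = 2389/2500 ≈ 0.955600
step 3 [3y] bond c/1=29/400: DF=(2309391/2000000 − 29/400·(0.974000+0.955600))/(1+29/400) = 4731/5000 ≈ 0.946200
step 4 [4y] zero: DF = P = 4683/5000 ≈ 0.936600
step 5 [5y] bond c/1=21/400: DF=(2285961/2000000 − 21/400·(0.974000+0.955600+0.946200+0.936600))/(1+21/400) = 4479/5000 ≈ 0.895800
step 6 [6y] swap r/1=1179/55903: DF=(1 − 1179/55903·(0.974000+0.955600+0.946200+0.936600+0.895800))/(1+1179/55903) = 8821/10000 ≈ 0.882100

1 1 487/500
2 2 2389/2500
3 3 4731/5000
4 4 4683/5000
5 5 4479/5000
6 6 8821/10000
f(4y,5y) = ((4683/5000)/(4479/5000) − 1)/(1) = 68/1493 ≈ 4.5546%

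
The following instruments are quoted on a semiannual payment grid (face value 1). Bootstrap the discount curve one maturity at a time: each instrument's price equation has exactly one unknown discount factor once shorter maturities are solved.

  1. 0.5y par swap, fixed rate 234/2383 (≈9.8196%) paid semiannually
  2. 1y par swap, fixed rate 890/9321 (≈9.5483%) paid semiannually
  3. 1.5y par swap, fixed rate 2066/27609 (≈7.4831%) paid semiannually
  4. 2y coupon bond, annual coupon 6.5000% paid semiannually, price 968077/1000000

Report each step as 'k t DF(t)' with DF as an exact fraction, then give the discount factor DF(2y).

1 1/2 2383/2500
2 1 911/1000
3 3/2 8967/10000
4 2 8507/10000
DF(2y) = 8507/10000 ≈ 0.850700

step 1 [0.5y] swap r/2=117/2383: DF=(1 − 117/2383·(0))/(1+117/2383) = 2383/2500 ≈ 0.953200
step 2 [1y] swap r/2=445/9321: DF=(1 − 445/9321·(0.953200))/(1+445/9321) = 911/1000 ≈ 0.911000
step 3 [1.5y] swap r/2=1033/27609: DF=(1 − 1033/27609·(0.953200+0.911000))/(1+1033/27609) = 8967/10000 ≈ 0.896700
step 4 [2y] bond c/2=13/400: DF=(968077/1000000 − 13/400·(0.953200+0.911000+0.896700))/(1+13/400) = 8507/10000 ≈ 0.850700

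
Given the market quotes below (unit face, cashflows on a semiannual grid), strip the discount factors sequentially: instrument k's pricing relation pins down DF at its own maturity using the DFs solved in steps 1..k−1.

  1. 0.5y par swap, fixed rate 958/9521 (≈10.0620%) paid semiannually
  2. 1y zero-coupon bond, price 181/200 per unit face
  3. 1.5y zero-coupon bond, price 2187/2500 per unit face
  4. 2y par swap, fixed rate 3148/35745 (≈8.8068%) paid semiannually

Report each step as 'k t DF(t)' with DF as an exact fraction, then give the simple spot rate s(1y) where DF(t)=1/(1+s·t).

1 1/2 9521/10000
2 1 181/200
3 3/2 2187/2500
4 2 4213/5000
s(1y) = (1/(181/200) − 1)/(1) = 19/181 ≈ 10.4972%

step 1 [0.5y] swap r/2=479/9521: DF=(1 − 479/9521·(0))/(1+479/9521) = 9521/10000 ≈ 0.952100
step 2 [1y] zero: DF = P = 181/200 ≈ 0.905000
step 3 [1.5y] zero: DF = P = 2187/2500 ≈ 0.874800
step 4 [2y] swap r/2=1574/35745: DF=(1 − 1574/35745·(0.952100+0.905000+0.874800))/(1+1574/35745) = 4213/5000 ≈ 0.842600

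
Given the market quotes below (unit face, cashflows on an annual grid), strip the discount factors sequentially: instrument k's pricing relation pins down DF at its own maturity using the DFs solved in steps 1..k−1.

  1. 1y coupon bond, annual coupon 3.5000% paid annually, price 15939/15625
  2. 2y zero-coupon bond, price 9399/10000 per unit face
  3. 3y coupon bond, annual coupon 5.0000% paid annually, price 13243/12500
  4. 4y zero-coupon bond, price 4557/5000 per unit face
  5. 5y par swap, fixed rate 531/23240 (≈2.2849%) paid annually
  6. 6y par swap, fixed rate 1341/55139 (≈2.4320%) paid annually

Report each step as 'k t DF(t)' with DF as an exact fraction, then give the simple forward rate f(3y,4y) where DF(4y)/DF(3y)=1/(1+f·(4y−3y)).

step 1 [1y] bond c/1=7/200: DF=(15939/15625 − 7/200·(0))/(1+7/200) = 616/625 ≈ 0.985600
step 2 [2y] zero: DF = P = 9399/10000 ≈ 0.939900
step 3 [3y] bond c/1=1/20: DF=(13243/12500 − 1/20·(0.985600+0.939900))/(1+1/20) = 9173/10000 ≈ 0.917300
step 4 [4y] zero: DF = P = 4557/5000 ≈ 0.911400
step 5 [5y] swap r/1=531/23240: DF=(1 − 531/23240·(0.985600+0.939900+0.917300+0.911400))/(1+531/23240) = 4469/5000 ≈ 0.893800
step 6 [6y] swap r/1=1341/55139: DF=(1 − 1341/55139·(0.985600+0.939900+0.917300+0.911400+0.893800))/(1+1341/55139) = 8659/10000 ≈ 0.865900

1 1 616/625
2 2 9399/10000
3 3 9173/10000
4 4 4557/5000
5 5 4469/5000
6 6 8659/10000
f(3y,4y) = ((9173/10000)/(4557/5000) − 1)/(1) = 59/9114 ≈ 0.6474%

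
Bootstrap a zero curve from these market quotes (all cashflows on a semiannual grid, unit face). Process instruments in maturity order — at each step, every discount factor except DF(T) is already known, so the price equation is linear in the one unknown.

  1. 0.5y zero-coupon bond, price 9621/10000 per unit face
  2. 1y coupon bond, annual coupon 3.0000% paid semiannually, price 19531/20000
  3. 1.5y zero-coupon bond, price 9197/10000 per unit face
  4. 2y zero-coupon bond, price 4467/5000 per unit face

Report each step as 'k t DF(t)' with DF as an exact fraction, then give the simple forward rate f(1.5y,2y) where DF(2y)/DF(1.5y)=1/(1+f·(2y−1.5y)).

1 1/2 9621/10000
2 1 9479/10000
3 3/2 9197/10000
4 2 4467/5000
f(1.5y,2y) = ((9197/10000)/(4467/5000) − 1)/(1/2) = 263/4467 ≈ 5.8876%

step 1 [0.5y] zero: DF = P = 9621/10000 ≈ 0.962100
step 2 [1y] bond c/2=3/200: DF=(19531/20000 − 3/200·(0.962100))/(1+3/200) = 9479/10000 ≈ 0.947900
step 3 [1.5y] zero: DF = P = 9197/10000 ≈ 0.919700
step 4 [2y] zero: DF = P = 4467/5000 ≈ 0.893400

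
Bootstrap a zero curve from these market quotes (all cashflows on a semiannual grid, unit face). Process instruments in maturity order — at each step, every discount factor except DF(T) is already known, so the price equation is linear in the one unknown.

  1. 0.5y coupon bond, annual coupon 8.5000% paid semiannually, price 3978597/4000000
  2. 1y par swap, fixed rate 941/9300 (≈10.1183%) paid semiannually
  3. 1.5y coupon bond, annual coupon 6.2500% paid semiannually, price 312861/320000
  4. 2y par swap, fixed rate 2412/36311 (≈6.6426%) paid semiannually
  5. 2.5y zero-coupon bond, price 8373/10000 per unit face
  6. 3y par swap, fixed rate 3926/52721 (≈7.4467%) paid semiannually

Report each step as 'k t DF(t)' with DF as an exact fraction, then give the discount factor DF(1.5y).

1 1/2 9541/10000
2 1 9059/10000
3 3/2 8917/10000
4 2 4397/5000
5 5/2 8373/10000
6 3 8037/10000
DF(1.5y) = 8917/10000 ≈ 0.891700

step 1 [0.5y] bond c/2=17/400: DF=(3978597/4000000 − 17/400·(0))/(1+17/400) = 9541/10000 ≈ 0.954100
step 2 [1y] swap r/2=941/18600: DF=(1 − 941/18600·(0.954100))/(1+941/18600) = 9059/10000 ≈ 0.905900
step 3 [1.5y] bond c/2=1/32: DF=(312861/320000 − 1/32·(0.954100+0.905900))/(1+1/32) = 8917/10000 ≈ 0.891700
step 4 [2y] swap r/2=1206/36311: DF=(1 − 1206/36311·(0.954100+0.905900+0.891700))/(1+1206/36311) = 4397/5000 ≈ 0.879400
step 5 [2.5y] zero: DF = P = 8373/10000 ≈ 0.837300
step 6 [3y] swap r/2=1963/52721: DF=(1 − 1963/52721·(0.954100+0.905900+0.891700+0.879400+0.837300))/(1+1963/52721) = 8037/10000 ≈ 0.803700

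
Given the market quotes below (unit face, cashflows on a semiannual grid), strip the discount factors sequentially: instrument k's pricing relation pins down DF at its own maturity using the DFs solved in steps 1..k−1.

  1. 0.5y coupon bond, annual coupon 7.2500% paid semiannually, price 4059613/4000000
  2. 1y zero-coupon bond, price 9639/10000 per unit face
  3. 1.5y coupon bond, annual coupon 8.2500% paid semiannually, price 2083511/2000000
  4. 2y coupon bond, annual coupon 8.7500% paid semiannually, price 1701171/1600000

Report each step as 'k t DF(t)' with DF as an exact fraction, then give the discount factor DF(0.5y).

step 1 [0.5y] bond c/2=29/800: DF=(4059613/4000000 − 29/800·(0))/(1+29/800) = 4897/5000 ≈ 0.979400
step 2 [1y] zero: DF = P = 9639/10000 ≈ 0.963900
step 3 [1.5y] bond c/2=33/800: DF=(2083511/2000000 − 33/800·(0.979400+0.963900))/(1+33/800) = 1847/2000 ≈ 0.923500
step 4 [2y] bond c/2=7/160: DF=(1701171/1600000 − 7/160·(0.979400+0.963900+0.923500))/(1+7/160) = 1797/2000 ≈ 0.898500

1 1/2 4897/5000
2 1 9639/10000
3 3/2 1847/2000
4 2 1797/2000
DF(0.5y) = 4897/5000 ≈ 0.979400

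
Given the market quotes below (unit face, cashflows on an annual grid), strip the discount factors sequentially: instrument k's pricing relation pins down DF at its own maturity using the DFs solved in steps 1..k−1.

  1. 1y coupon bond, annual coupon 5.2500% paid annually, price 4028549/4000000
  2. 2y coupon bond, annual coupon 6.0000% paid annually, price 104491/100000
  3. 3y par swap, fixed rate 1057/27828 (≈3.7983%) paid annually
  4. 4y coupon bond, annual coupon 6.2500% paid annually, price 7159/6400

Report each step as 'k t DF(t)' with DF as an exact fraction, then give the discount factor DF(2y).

step 1 [1y] bond c/1=21/400: DF=(4028549/4000000 − 21/400·(0))/(1+21/400) = 9569/10000 ≈ 0.956900
step 2 [2y] bond c/1=3/50: DF=(104491/100000 − 3/50·(0.956900))/(1+3/50) = 2329/2500 ≈ 0.931600
step 3 [3y] swap r/1=1057/27828: DF=(1 − 1057/27828·(0.956900+0.931600))/(1+1057/27828) = 8943/10000 ≈ 0.894300
step 4 [4y] bond c/1=1/16: DF=(7159/6400 − 1/16·(0.956900+0.931600+0.894300))/(1+1/16) = 8891/10000 ≈ 0.889100

1 1 9569/10000
2 2 2329/2500
3 3 8943/10000
4 4 8891/10000
DF(2y) = 2329/2500 ≈ 0.931600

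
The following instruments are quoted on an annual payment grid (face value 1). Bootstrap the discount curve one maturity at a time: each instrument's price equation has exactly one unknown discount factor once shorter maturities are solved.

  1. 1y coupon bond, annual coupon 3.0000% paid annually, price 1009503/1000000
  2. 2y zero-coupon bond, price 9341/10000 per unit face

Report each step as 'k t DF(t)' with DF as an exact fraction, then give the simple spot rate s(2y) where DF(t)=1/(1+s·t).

step 1 [1y] bond c/1=3/100: DF=(1009503/1000000 − 3/100·(0))/(1+3/100) = 9801/10000 ≈ 0.980100
step 2 [2y] zero: DF = P = 9341/10000 ≈ 0.934100

1 1 9801/10000
2 2 9341/10000
s(2y) = (1/(9341/10000) − 1)/(2) = 659/18682 ≈ 3.5275%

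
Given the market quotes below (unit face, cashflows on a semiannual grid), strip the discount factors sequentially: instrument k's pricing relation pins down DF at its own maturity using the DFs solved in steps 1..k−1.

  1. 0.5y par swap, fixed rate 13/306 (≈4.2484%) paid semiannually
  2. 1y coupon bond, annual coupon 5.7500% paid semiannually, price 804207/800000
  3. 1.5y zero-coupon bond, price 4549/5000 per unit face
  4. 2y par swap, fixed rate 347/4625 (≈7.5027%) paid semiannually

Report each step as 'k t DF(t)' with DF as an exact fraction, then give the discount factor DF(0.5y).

1 1/2 612/625
2 1 4749/5000
3 3/2 4549/5000
4 2 2153/2500
DF(0.5y) = 612/625 ≈ 0.979200

step 1 [0.5y] swap r/2=13/612: DF=(1 − 13/612·(0))/(1+13/612) = 612/625 ≈ 0.979200
step 2 [1y] bond c/2=23/800: DF=(804207/800000 − 23/800·(0.979200))/(1+23/800) = 4749/5000 ≈ 0.949800
step 3 [1.5y] zero: DF = P = 4549/5000 ≈ 0.909800
step 4 [2y] swap r/2=347/9250: DF=(1 − 347/9250·(0.979200+0.949800+0.909800))/(1+347/9250) = 2153/2500 ≈ 0.861200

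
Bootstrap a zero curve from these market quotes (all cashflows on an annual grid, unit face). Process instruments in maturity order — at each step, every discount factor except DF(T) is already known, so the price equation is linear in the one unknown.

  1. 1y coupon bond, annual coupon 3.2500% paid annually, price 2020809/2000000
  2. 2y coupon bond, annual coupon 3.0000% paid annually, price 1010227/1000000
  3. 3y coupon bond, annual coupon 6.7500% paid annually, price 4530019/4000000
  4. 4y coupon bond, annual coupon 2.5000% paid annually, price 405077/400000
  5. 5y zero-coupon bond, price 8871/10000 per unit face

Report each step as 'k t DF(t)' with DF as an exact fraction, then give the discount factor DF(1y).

1 1 4893/5000
2 2 9523/10000
3 3 2347/2500
4 4 459/500
5 5 8871/10000
DF(1y) = 4893/5000 ≈ 0.978600

step 1 [1y] bond c/1=13/400: DF=(2020809/2000000 − 13/400·(0))/(1+13/400) = 4893/5000 ≈ 0.978600
step 2 [2y] bond c/1=3/100: DF=(1010227/1000000 − 3/100·(0.978600))/(1+3/100) = 9523/10000 ≈ 0.952300
step 3 [3y] bond c/1=27/400: DF=(4530019/4000000 − 27/400·(0.978600+0.952300))/(1+27/400) = 2347/2500 ≈ 0.938800
step 4 [4y] bond c/1=1/40: DF=(405077/400000 − 1/40·(0.978600+0.952300+0.938800))/(1+1/40) = 459/500 ≈ 0.918000
step 5 [5y] zero: DF = P = 8871/10000 ≈ 0.887100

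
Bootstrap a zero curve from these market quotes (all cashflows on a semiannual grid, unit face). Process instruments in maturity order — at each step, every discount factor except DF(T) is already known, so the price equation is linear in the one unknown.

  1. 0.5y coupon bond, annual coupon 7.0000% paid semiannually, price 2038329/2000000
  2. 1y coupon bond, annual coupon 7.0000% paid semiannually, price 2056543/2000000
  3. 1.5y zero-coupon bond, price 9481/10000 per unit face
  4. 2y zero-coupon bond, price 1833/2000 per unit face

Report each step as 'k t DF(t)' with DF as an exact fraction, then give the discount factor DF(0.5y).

1 1/2 9847/10000
2 1 4801/5000
3 3/2 9481/10000
4 2 1833/2000
DF(0.5y) = 9847/10000 ≈ 0.984700

step 1 [0.5y] bond c/2=7/200: DF=(2038329/2000000 − 7/200·(0))/(1+7/200) = 9847/10000 ≈ 0.984700
step 2 [1y] bond c/2=7/200: DF=(2056543/2000000 − 7/200·(0.984700))/(1+7/200) = 4801/5000 ≈ 0.960200
step 3 [1.5y] zero: DF = P = 9481/10000 ≈ 0.948100
step 4 [2y] zero: DF = P = 1833/2000 ≈ 0.916500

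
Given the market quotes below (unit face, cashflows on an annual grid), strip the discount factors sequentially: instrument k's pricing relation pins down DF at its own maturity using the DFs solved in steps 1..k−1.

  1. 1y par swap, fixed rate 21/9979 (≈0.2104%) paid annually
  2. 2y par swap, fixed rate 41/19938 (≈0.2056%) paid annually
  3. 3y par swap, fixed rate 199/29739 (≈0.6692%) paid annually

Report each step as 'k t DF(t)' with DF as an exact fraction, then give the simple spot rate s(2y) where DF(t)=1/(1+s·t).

step 1 [1y] swap r/1=21/9979: DF=(1 − 21/9979·(0))/(1+21/9979) = 9979/10000 ≈ 0.997900
step 2 [2y] swap r/1=41/19938: DF=(1 − 41/19938·(0.997900))/(1+41/19938) = 9959/10000 ≈ 0.995900
step 3 [3y] swap r/1=199/29739: DF=(1 − 199/29739·(0.997900+0.995900))/(1+199/29739) = 9801/10000 ≈ 0.980100

1 1 9979/10000
2 2 9959/10000
3 3 9801/10000
s(2y) = (1/(9959/10000) − 1)/(2) = 41/19918 ≈ 0.2058%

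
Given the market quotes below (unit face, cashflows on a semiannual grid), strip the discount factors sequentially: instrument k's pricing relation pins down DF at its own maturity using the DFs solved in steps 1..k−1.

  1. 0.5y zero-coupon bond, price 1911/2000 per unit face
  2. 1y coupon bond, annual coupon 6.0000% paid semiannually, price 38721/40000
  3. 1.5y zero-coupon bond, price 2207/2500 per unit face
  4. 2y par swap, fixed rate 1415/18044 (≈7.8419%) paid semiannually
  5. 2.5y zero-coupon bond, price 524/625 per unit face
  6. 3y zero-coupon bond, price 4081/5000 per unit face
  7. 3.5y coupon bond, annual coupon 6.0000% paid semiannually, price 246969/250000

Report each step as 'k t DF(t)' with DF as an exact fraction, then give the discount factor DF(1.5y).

step 1 [0.5y] zero: DF = P = 1911/2000 ≈ 0.955500
step 2 [1y] bond c/2=3/100: DF=(38721/40000 − 3/100·(0.955500))/(1+3/100) = 114/125 ≈ 0.912000
step 3 [1.5y] zero: DF = P = 2207/2500 ≈ 0.882800
step 4 [2y] swap r/2=1415/36088: DF=(1 − 1415/36088·(0.955500+0.912000+0.882800))/(1+1415/36088) = 1717/2000 ≈ 0.858500
step 5 [2.5y] zero: DF = P = 524/625 ≈ 0.838400
step 6 [3y] zero: DF = P = 4081/5000 ≈ 0.816200
step 7 [3.5y] bond c/2=3/100: DF=(246969/250000 − 3/100·(0.955500+0.912000+0.882800+0.858500+0.838400+0.816200))/(1+3/100) = 4029/5000 ≈ 0.805800

1 1/2 1911/2000
2 1 114/125
3 3/2 2207/2500
4 2 1717/2000
5 5/2 524/625
6 3 4081/5000
7 7/2 4029/5000
DF(1.5y) = 2207/2500 ≈ 0.882800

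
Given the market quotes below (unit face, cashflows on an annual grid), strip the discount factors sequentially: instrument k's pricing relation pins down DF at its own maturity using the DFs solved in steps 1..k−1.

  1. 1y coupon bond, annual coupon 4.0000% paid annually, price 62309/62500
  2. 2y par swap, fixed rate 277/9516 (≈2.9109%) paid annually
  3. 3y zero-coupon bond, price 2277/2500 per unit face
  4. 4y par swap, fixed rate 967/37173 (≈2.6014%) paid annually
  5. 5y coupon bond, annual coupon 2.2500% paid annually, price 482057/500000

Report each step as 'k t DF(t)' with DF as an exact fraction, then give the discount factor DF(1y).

step 1 [1y] bond c/1=1/25: DF=(62309/62500 − 1/25·(0))/(1+1/25) = 4793/5000 ≈ 0.958600
step 2 [2y] swap r/1=277/9516: DF=(1 − 277/9516·(0.958600))/(1+277/9516) = 4723/5000 ≈ 0.944600
step 3 [3y] zero: DF = P = 2277/2500 ≈ 0.910800
step 4 [4y] swap r/1=967/37173: DF=(1 − 967/37173·(0.958600+0.944600+0.910800))/(1+967/37173) = 9033/10000 ≈ 0.903300
step 5 [5y] bond c/1=9/400: DF=(482057/500000 − 9/400·(0.958600+0.944600+0.910800+0.903300))/(1+9/400) = 8611/10000 ≈ 0.861100

1 1 4793/5000
2 2 4723/5000
3 3 2277/2500
4 4 9033/10000
5 5 8611/10000
DF(1y) = 4793/5000 ≈ 0.958600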